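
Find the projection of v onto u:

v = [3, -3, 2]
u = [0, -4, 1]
proj_u(v) = [0, -56/17, 14/17]

v·u = (3)(0) + (-3)(-4) + (2)(1) = 14
u·u = (0)² + (-4)² + (1)² = 17
proj_u(v) = (v·u / u·u) × u = (14/17) × u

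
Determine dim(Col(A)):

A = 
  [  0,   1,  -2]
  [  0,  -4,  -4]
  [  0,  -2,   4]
Row reduce:
R2 → R2 + (4)·R1
R3 → R3 + (2)·R1
REF = 
  [  0,   1,  -2]
  [  0,   0, -12]
  [  0,   0,   0]
Pivot columns: 2, 3 → 2 pivots.
dim(Col(A)) = number of pivot columns = 2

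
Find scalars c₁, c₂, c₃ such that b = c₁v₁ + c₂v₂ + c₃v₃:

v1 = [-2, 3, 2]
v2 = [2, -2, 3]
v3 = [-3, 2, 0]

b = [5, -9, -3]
c1 = -3, c2 = 1, c3 = 1

b = -3·v1 + 1·v2 + 1·v3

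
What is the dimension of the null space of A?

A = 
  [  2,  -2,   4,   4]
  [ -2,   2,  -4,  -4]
nullity(A) = 3

Row reduce:
R2 → R2 + (1)·R1
REF = 
  [  2,  -2,   4,   4]
  [  0,   0,   0,   0]
Pivot columns: 1 → 1 pivot.
rank(A) = 1, so nullity(A) = 4 - 1 = 3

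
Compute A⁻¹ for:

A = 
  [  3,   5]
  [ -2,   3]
det(A) = (3)(3) - (5)(-2) = 19
For a 2×2 matrix, A⁻¹ = (1/det(A)) · [[d, -b], [-c, a]]
    = (1/19) · [[3, -5], [2, 3]]

A⁻¹ = 
  [ 3/19, -5/19]
  [ 2/19,  3/19]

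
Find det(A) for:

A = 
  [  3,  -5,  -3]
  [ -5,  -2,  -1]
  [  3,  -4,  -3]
18

Cofactor expansion along row 1:
det(A) = (3)·((-2)(-3) - (-1)(-4)) - (-5)·((-5)(-3) - (-1)(3)) + (-3)·((-5)(-4) - (-2)(3))
  = (3)(2) - (-5)(18) + (-3)(26)
  = 18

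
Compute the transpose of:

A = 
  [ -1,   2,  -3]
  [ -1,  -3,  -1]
Aᵀ = 
  [ -1,  -1]
  [  2,  -3]
  [ -3,  -1]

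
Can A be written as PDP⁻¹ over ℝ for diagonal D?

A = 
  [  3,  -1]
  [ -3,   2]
Yes

tr(A) = 5, det(A) = 3
Characteristic polynomial: λ² - tr(A)λ + det(A) = λ² - 5λ + 3
λ² - 5λ + 3 = 0  ⇒  λ = (5 ± √((-5)² - 4·(3)))/2 = (5 ± √(13))/2
  = (5 + √13)/2,  (5 - √13)/2
Eigenvalues: (5 + √13)/2, (5 - √13)/2  (≈ 4.303, 0.6972)
The two irrational eigenvalues are distinct (simple), so each has alg. mult. = geom. mult. = 1.
Sum of geometric multiplicities equals n, so A has n independent eigenvectors.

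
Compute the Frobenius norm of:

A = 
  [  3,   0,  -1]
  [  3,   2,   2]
||A||_F = 5.196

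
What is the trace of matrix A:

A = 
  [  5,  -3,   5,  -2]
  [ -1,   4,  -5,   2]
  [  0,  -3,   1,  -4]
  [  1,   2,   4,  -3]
7

tr(A) = 5 + 4 + 1 + -3 = 7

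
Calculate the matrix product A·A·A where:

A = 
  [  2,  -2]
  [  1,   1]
A² = A·A:
A²[1,1] = (2)(2) + (-2)(1) = 2
A²[1,2] = (2)(-2) + (-2)(1) = -6
A²[2,1] = (1)(2) + (1)(1) = 3
A²[2,2] = (1)(-2) + (1)(1) = -1
A² = 
  [  2,  -6]
  [  3,  -1]

A^3 = A^2·A:
A^3[1,1] = (2)(2) + (-6)(1) = -2
A^3[1,2] = (2)(-2) + (-6)(1) = -10
A^3[2,1] = (3)(2) + (-1)(1) = 5
A^3[2,2] = (3)(-2) + (-1)(1) = -7
A^3 = 
  [ -2, -10]
  [  5,  -7]

Therefore
A^3 = 
  [ -2, -10]
  [  5,  -7]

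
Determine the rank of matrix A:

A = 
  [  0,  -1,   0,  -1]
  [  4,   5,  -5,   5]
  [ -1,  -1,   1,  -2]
rank(A) = 3

Row reduce:
Swap R1 ↔ R2
R3 → R3 + (1/4)·R1
R3 → R3 + (1/4)·R2
REF = 
  [   4,    5,   -5,    5]
  [   0,   -1,    0,   -1]
  [   0,    0, -1/4,   -1]
Pivot columns: 1, 2, 3 → 3 pivots.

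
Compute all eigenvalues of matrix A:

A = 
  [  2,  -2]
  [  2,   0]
λ = 1 + i√3, 1 - i√3  (≈ 1 + 1.732i, 1 - 1.732i)

tr(A) = 2, det(A) = 4
Characteristic polynomial: λ² - tr(A)λ + det(A) = λ² - 2λ + 4
λ² - 2λ + 4 = 0  ⇒  λ = (2 ± √((-2)² - 4·(4)))/2 = (2 ± √(-12))/2
  = 1 + i√3,  1 - i√3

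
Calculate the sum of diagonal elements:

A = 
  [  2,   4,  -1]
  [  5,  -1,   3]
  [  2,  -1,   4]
5

tr(A) = 2 + -1 + 4 = 5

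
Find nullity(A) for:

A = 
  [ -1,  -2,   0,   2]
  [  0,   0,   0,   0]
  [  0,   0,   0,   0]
nullity(A) = 3

Row reduce:
(no row operations needed)
REF = 
  [ -1,  -2,   0,   2]
  [  0,   0,   0,   0]
  [  0,   0,   0,   0]
Pivot columns: 1 → 1 pivot.
rank(A) = 1, so nullity(A) = 4 - 1 = 3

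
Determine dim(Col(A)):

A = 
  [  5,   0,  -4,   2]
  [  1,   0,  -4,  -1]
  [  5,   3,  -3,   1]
dim(Col(A)) = 3

Row reduce:
R2 → R2 - (1/5)·R1
R3 → R3 - (1)·R1
Swap R2 ↔ R3
REF = 
  [    5,     0,    -4,     2]
  [    0,     3,     1,    -1]
  [    0,     0, -16/5,  -7/5]
Pivot columns: 1, 2, 3 → 3 pivots.
dim(Col(A)) = number of pivot columns = 3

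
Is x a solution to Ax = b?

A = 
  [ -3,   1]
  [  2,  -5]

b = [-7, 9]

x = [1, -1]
No

Ax = [-4, 7] ≠ b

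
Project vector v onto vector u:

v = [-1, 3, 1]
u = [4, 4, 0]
proj_u(v) = [1, 1, 0]

v·u = (-1)(4) + (3)(4) + (1)(0) = 8
u·u = (4)² + (4)² + (0)² = 32
proj_u(v) = (v·u / u·u) × u = (8/32) × u = (1/4) × u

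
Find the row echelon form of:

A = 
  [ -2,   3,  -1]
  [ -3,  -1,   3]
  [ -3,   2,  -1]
Row operations:
R2 → R2 - (3/2)·R1
R3 → R3 - (3/2)·R1
R3 → R3 - (5/11)·R2

Resulting echelon form:
REF = 
  [    -2,      3,     -1]
  [     0,  -11/2,    9/2]
  [     0,      0, -17/11]

Rank = 3 (number of non-zero pivot rows).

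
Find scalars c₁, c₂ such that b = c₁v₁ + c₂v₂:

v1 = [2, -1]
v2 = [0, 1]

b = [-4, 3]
c1 = -2, c2 = 1

b = -2·v1 + 1·v2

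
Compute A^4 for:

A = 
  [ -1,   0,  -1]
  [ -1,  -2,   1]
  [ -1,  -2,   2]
A^4 = 
  [  7,   8,  -3]
  [  9,   8,   3]
  [  5,   2,   8]

A² = A·A:
A²[1,1] = (-1)(-1) + (0)(-1) + (-1)(-1) = 2
A²[1,2] = (-1)(0) + (0)(-2) + (-1)(-2) = 2
A²[1,3] = (-1)(-1) + (0)(1) + (-1)(2) = -1
A²[2,1] = (-1)(-1) + (-2)(-1) + (1)(-1) = 2
A²[2,2] = (-1)(0) + (-2)(-2) + (1)(-2) = 2
A²[2,3] = (-1)(-1) + (-2)(1) + (1)(2) = 1
A²[3,1] = (-1)(-1) + (-2)(-1) + (2)(-1) = 1
A²[3,2] = (-1)(0) + (-2)(-2) + (2)(-2) = 0
A²[3,3] = (-1)(-1) + (-2)(1) + (2)(2) = 3
A² = 
  [  2,   2,  -1]
  [  2,   2,   1]
  [  1,   0,   3]

A^3 = A^2·A:
A^3[1,1] = (2)(-1) + (2)(-1) + (-1)(-1) = -3
A^3[1,2] = (2)(0) + (2)(-2) + (-1)(-2) = -2
A^3[1,3] = (2)(-1) + (2)(1) + (-1)(2) = -2
A^3[2,1] = (2)(-1) + (2)(-1) + (1)(-1) = -5
A^3[2,2] = (2)(0) + (2)(-2) + (1)(-2) = -6
A^3[2,3] = (2)(-1) + (2)(1) + (1)(2) = 2
A^3[3,1] = (1)(-1) + (0)(-1) + (3)(-1) = -4
A^3[3,2] = (1)(0) + (0)(-2) + (3)(-2) = -6
A^3[3,3] = (1)(-1) + (0)(1) + (3)(2) = 5
A^3 = 
  [ -3,  -2,  -2]
  [ -5,  -6,   2]
  [ -4,  -6,   5]

A^4 = A^3·A:
A^4[1,1] = (-3)(-1) + (-2)(-1) + (-2)(-1) = 7
A^4[1,2] = (-3)(0) + (-2)(-2) + (-2)(-2) = 8
A^4[1,3] = (-3)(-1) + (-2)(1) + (-2)(2) = -3
A^4[2,1] = (-5)(-1) + (-6)(-1) + (2)(-1) = 9
A^4[2,2] = (-5)(0) + (-6)(-2) + (2)(-2) = 8
A^4[2,3] = (-5)(-1) + (-6)(1) + (2)(2) = 3
A^4[3,1] = (-4)(-1) + (-6)(-1) + (5)(-1) = 5
A^4[3,2] = (-4)(0) + (-6)(-2) + (5)(-2) = 2
A^4[3,3] = (-4)(-1) + (-6)(1) + (5)(2) = 8
A^4 = 
  [  7,   8,  -3]
  [  9,   8,   3]
  [  5,   2,   8]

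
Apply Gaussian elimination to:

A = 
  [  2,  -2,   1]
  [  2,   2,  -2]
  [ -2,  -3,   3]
Row operations:
R2 → R2 - (1)·R1
R3 → R3 + (1)·R1
R3 → R3 + (5/4)·R2

Resulting echelon form:
REF = 
  [  2,  -2,   1]
  [  0,   4,  -3]
  [  0,   0, 1/4]

Rank = 3 (number of non-zero pivot rows).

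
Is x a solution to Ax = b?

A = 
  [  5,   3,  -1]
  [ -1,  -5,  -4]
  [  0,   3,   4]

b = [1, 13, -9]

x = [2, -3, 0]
Yes

Ax = [1, 13, -9] = b ✓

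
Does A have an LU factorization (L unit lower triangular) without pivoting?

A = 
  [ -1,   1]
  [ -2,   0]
Yes.
A[1,1] = -1 ≠ 0, so Gaussian elimination proceeds without a row swap: multiplier ℓ₂₁ = (-2)/(-1) = 2, and U[2,2] = 0 - (2)(1) = -2.
L = 
  [  1,   0]
  [  2,   1]
U = 
  [ -1,   1]
  [  0,  -2]
Check row 2 of LU: [(2)(-1), (2)(1) + (-2)] = [-2, 0] = row 2 of A ✓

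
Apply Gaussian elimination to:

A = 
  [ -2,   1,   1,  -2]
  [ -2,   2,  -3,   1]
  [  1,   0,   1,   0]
Row operations:
R2 → R2 - (1)·R1
R3 → R3 + (1/2)·R1
R3 → R3 - (1/2)·R2

Resulting echelon form:
REF = 
  [  -2,    1,    1,   -2]
  [   0,    1,   -4,    3]
  [   0,    0,  7/2, -5/2]

Rank = 3 (number of non-zero pivot rows).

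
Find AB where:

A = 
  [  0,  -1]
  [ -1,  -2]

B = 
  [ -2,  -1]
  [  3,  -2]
A is 2×2 and B is 2×2, so AB is 2×2. Each entry is (row of A)·(column of B):
AB[1,1] = (0)(-2) + (-1)(3) = -3
AB[1,2] = (0)(-1) + (-1)(-2) = 2
AB[2,1] = (-1)(-2) + (-2)(3) = -4
AB[2,2] = (-1)(-1) + (-2)(-2) = 5

AB = 
  [ -3,   2]
  [ -4,   5]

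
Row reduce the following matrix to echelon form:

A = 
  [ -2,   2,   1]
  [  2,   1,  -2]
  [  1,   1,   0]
Row operations:
R2 → R2 + (1)·R1
R3 → R3 + (1/2)·R1
R3 → R3 - (2/3)·R2

Resulting echelon form:
REF = 
  [ -2,   2,   1]
  [  0,   3,  -1]
  [  0,   0, 7/6]

Rank = 3 (number of non-zero pivot rows).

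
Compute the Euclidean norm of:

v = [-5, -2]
5.385

||v||₂ = √((-5)² + (-2)²) = √29 = 5.385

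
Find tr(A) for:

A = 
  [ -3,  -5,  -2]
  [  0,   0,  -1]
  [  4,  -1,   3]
0

tr(A) = -3 + 0 + 3 = 0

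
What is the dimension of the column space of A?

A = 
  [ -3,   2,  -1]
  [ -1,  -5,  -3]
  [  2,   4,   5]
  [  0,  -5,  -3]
Row reduce:
R2 → R2 - (1/3)·R1
R3 → R3 + (2/3)·R1
R3 → R3 + (16/17)·R2
R4 → R4 - (15/17)·R2
R4 → R4 + (11/31)·R3
REF = 
  [   -3,     2,    -1]
  [    0, -17/3,  -8/3]
  [    0,     0, 31/17]
  [    0,     0,     0]
Pivot columns: 1, 2, 3 → 3 pivots.
dim(Col(A)) = number of pivot columns = 3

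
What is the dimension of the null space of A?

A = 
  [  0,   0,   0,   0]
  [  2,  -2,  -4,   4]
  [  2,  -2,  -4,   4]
nullity(A) = 3

Row reduce:
Swap R1 ↔ R2
R3 → R3 - (1)·R1
REF = 
  [  2,  -2,  -4,   4]
  [  0,   0,   0,   0]
  [  0,   0,   0,   0]
Pivot columns: 1 → 1 pivot.
rank(A) = 1, so nullity(A) = 4 - 1 = 3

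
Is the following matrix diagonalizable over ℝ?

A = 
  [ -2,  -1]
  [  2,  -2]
No

tr(A) = -4, det(A) = 6
Characteristic polynomial: λ² - tr(A)λ + det(A) = λ² + 4λ + 6
λ² + 4λ + 6 = 0  ⇒  λ = (-4 ± √((4)² - 4·(6)))/2 = (-4 ± √(-8))/2
  = -2 + i√2,  -2 - i√2
Eigenvalues: -2 + i√2, -2 - i√2  (≈ -2 + 1.414i, -2 - 1.414i)
Has complex eigenvalues (not diagonalizable over ℝ).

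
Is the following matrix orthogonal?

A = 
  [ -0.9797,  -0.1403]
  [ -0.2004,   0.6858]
No

AᵀA = 
  [  1,   0]
  [  0,   0.4900]
≠ I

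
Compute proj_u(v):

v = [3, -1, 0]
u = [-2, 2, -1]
proj_u(v) = [16/9, -16/9, 8/9]

v·u = (3)(-2) + (-1)(2) + (0)(-1) = -8
u·u = (-2)² + (2)² + (-1)² = 9
proj_u(v) = (v·u / u·u) × u = (-8/9) × u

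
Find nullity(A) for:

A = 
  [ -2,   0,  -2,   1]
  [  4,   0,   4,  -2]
nullity(A) = 3

Row reduce:
R2 → R2 + (2)·R1
REF = 
  [ -2,   0,  -2,   1]
  [  0,   0,   0,   0]
Pivot columns: 1 → 1 pivot.
rank(A) = 1, so nullity(A) = 4 - 1 = 3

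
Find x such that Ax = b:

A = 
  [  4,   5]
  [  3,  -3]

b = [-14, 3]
Row reduce the augmented matrix [A|b]:
R2 → R2 - (3/4)·R1
REF = 
  [    4,     5,   -14]
  [    0, -27/4,  27/2]

Back-substitution:
x₂ = (27/2) / (-27/4) = -2
x₁ = (-14 - (5)(-2)) / 4 = -1

x = [-1, -2]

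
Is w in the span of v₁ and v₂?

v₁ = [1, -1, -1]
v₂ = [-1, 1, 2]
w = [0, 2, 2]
No

Form the augmented matrix and row-reduce:
[v₁|v₂|w] = 
  [  1,  -1,   0]
  [ -1,   1,   2]
  [ -1,   2,   2]
R2 → R2 + (1)·R1
R3 → R3 + (1)·R1
Swap R2 ↔ R3
REF = 
  [  1,  -1,   0]
  [  0,   1,   2]
  [  0,   0,   2]

Row 3 reads [0 0 | 2], i.e. 0 = 2, so the system is inconsistent and w ∉ span{v₁, v₂}.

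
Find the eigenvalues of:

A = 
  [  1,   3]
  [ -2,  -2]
λ = (-1 + i√15)/2, (-1 - i√15)/2  (≈ -0.5 + 1.936i, -0.5 - 1.936i)

tr(A) = -1, det(A) = 4
Characteristic polynomial: λ² - tr(A)λ + det(A) = λ² + λ + 4
λ² + λ + 4 = 0  ⇒  λ = (-1 ± √((1)² - 4·(4)))/2 = (-1 ± √(-15))/2
  = (-1 + i√15)/2,  (-1 - i√15)/2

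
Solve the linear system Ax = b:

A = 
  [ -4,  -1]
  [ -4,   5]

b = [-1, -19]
x = [1, -3]

Row reduce the augmented matrix [A|b]:
R2 → R2 - (1)·R1
REF = 
  [ -4,  -1,  -1]
  [  0,   6, -18]

Back-substitution:
x₂ = (-18) / 6 = -3
x₁ = (-1 - (-1)(-3)) / (-4) = 1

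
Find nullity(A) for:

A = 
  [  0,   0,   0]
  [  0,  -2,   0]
nullity(A) = 2

Row reduce:
Swap R1 ↔ R2
REF = 
  [  0,  -2,   0]
  [  0,   0,   0]
Pivot columns: 2 → 1 pivot.
rank(A) = 1, so nullity(A) = 3 - 1 = 2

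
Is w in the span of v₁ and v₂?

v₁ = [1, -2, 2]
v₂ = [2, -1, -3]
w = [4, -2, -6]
Yes

Form the augmented matrix and row-reduce:
[v₁|v₂|w] = 
  [  1,   2,   4]
  [ -2,  -1,  -2]
  [  2,  -3,  -6]
R2 → R2 + (2)·R1
R3 → R3 - (2)·R1
R3 → R3 + (7/3)·R2
REF = 
  [  1,   2,   4]
  [  0,   3,   6]
  [  0,   0,   0]

No row of the form [0 0 | nonzero], so the system is consistent. Back-substitution gives c₁ = 0, c₂ = 2: w = (0)·v₁ + (2)·v₂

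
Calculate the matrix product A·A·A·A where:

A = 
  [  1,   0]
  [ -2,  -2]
A^4 = 
  [  1,   0]
  [ 10,  16]

A² = A·A:
A²[1,1] = (1)(1) + (0)(-2) = 1
A²[1,2] = (1)(0) + (0)(-2) = 0
A²[2,1] = (-2)(1) + (-2)(-2) = 2
A²[2,2] = (-2)(0) + (-2)(-2) = 4
A² = 
  [  1,   0]
  [  2,   4]

A^3 = A^2·A:
A^3[1,1] = (1)(1) + (0)(-2) = 1
A^3[1,2] = (1)(0) + (0)(-2) = 0
A^3[2,1] = (2)(1) + (4)(-2) = -6
A^3[2,2] = (2)(0) + (4)(-2) = -8
A^3 = 
  [  1,   0]
  [ -6,  -8]

A^4 = A^3·A:
A^4[1,1] = (1)(1) + (0)(-2) = 1
A^4[1,2] = (1)(0) + (0)(-2) = 0
A^4[2,1] = (-6)(1) + (-8)(-2) = 10
A^4[2,2] = (-6)(0) + (-8)(-2) = 16
A^4 = 
  [  1,   0]
  [ 10,  16]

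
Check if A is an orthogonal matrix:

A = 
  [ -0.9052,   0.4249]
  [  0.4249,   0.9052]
Yes

AᵀA = 
  [  0.9999,   0]
  [  0,   0.9999]
≈ I (equal to I up to the 4-dp rounding of the entries)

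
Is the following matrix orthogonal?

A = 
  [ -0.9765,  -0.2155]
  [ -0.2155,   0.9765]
Yes

AᵀA = 
  [  1,   0]
  [  0,   1]
≈ I (equal to I up to the 4-dp rounding of the entries)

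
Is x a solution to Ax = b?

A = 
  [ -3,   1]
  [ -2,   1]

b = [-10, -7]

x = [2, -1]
No

Ax = [-7, -5] ≠ b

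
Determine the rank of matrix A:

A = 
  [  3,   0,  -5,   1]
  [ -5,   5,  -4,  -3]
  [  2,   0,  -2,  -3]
rank(A) = 3

Row reduce:
R2 → R2 + (5/3)·R1
R3 → R3 - (2/3)·R1
REF = 
  [    3,     0,    -5,     1]
  [    0,     5, -37/3,  -4/3]
  [    0,     0,   4/3, -11/3]
Pivot columns: 1, 2, 3 → 3 pivots.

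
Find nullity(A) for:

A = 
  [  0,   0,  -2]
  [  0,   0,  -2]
nullity(A) = 2

Row reduce:
R2 → R2 - (1)·R1
REF = 
  [  0,   0,  -2]
  [  0,   0,   0]
Pivot columns: 3 → 1 pivot.
rank(A) = 1, so nullity(A) = 3 - 1 = 2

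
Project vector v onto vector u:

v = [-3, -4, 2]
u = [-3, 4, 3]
v·u = (-3)(-3) + (-4)(4) + (2)(3) = -1
u·u = (-3)² + (4)² + (3)² = 34
proj_u(v) = (v·u / u·u) × u = (-1/34) × u

proj_u(v) = [3/34, -2/17, -3/34]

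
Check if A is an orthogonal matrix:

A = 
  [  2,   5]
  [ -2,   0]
No

AᵀA = 
  [  8,  10]
  [ 10,  25]
≠ I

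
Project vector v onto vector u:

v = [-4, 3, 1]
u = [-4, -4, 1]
proj_u(v) = [-20/33, -20/33, 5/33]

v·u = (-4)(-4) + (3)(-4) + (1)(1) = 5
u·u = (-4)² + (-4)² + (1)² = 33
proj_u(v) = (v·u / u·u) × u = (5/33) × u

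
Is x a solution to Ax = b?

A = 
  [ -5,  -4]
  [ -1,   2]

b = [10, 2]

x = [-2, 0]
Yes

Ax = [10, 2] = b ✓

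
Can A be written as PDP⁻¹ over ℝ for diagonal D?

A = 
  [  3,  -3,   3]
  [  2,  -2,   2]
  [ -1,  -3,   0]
No

Characteristic polynomial: det(λI - A) = λ³ - λ² + 9λ
The constant term is 0, so λ = 0 is a root: p(λ) = λ(λ² - λ + 9)
λ² - λ + 9 = 0  ⇒  λ = (1 ± √((-1)² - 4·(9)))/2 = (1 ± √(-35))/2
  = (1 + i√35)/2,  (1 - i√35)/2
Eigenvalues: 0, (1 + i√35)/2, (1 - i√35)/2  (≈ 0, 0.5 + 2.958i, 0.5 - 2.958i)
Has complex eigenvalues (not diagonalizable over ℝ).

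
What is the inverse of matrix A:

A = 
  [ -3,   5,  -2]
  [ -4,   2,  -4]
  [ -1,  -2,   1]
det(A) = (-3)·((2)(1) - (-4)(-2)) - (5)·((-4)(1) - (-4)(-1)) + (-2)·((-4)(-2) - (2)(-1))
  = (-3)(-6) - (5)(-8) + (-2)(10)
  = 38
det(A) = 38 ≠ 0, so A is invertible.

Cofactors Cᵢⱼ = (-1)ⁱ⁺ʲ·Mᵢⱼ:
C = 
  [ -6,   8,  10]
  [ -1,  -5, -11]
  [-16,  -4,  14]

adj(A) = Cᵀ:
adj(A) = 
  [ -6,  -1, -16]
  [  8,  -5,  -4]
  [ 10, -11,  14]

A⁻¹ = (1/38) · adj(A):
A⁻¹ = 
  [ -3/19,  -1/38,  -8/19]
  [  4/19,  -5/38,  -2/19]
  [  5/19, -11/38,   7/19]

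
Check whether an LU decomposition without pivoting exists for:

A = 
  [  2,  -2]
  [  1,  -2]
Yes.
A[1,1] = 2 ≠ 0, so Gaussian elimination proceeds without a row swap: multiplier ℓ₂₁ = (1)/(2) = 1/2, and U[2,2] = -2 - (1/2)(-2) = -1.
L = 
  [  1,   0]
  [1/2,   1]
U = 
  [  2,  -2]
  [  0,  -1]
Check row 2 of LU: [(1/2)(2), (1/2)(-2) + (-1)] = [1, -2] = row 2 of A ✓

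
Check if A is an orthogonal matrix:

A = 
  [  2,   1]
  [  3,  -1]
No

AᵀA = 
  [ 13,  -1]
  [ -1,   2]
≠ I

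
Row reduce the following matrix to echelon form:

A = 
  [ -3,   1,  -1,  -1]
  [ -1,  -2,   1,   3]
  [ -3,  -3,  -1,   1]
Row operations:
R2 → R2 - (1/3)·R1
R3 → R3 - (1)·R1
R3 → R3 - (12/7)·R2

Resulting echelon form:
REF = 
  [   -3,     1,    -1,    -1]
  [    0,  -7/3,   4/3,  10/3]
  [    0,     0, -16/7, -26/7]

Rank = 3 (number of non-zero pivot rows).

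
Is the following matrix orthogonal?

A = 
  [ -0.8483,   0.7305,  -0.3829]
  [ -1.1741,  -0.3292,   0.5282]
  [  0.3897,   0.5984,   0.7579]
No

AᵀA = 
  [  2.2500,   0,   0]
  [  0,   1.0001,  -0.0001]
  [  0,  -0.0001,   1]
≠ I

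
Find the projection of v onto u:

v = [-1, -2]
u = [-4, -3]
proj_u(v) = [-8/5, -6/5]

v·u = (-1)(-4) + (-2)(-3) = 10
u·u = (-4)² + (-3)² = 25
proj_u(v) = (v·u / u·u) × u = (10/25) × u = (2/5) × u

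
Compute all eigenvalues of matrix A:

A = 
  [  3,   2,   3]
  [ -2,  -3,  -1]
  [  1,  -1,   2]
λ = 0, 1 + √10, 1 - √10  (≈ 0, 4.162, -2.162)

Characteristic polynomial: det(λI - A) = λ³ - 2λ² - 9λ
The constant term is 0, so λ = 0 is a root: p(λ) = λ(λ² - 2λ - 9)
λ² - 2λ - 9 = 0  ⇒  λ = (2 ± √((-2)² - 4·(-9)))/2 = (2 ± √(40))/2
  = 1 + √10,  1 - √10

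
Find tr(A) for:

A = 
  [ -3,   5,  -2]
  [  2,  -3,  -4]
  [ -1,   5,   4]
-2

tr(A) = -3 + -3 + 4 = -2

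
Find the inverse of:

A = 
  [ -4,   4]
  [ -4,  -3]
det(A) = (-4)(-3) - (4)(-4) = 28
For a 2×2 matrix, A⁻¹ = (1/det(A)) · [[d, -b], [-c, a]]
    = (1/28) · [[-3, -4], [4, -4]]

A⁻¹ = 
  [-3/28,  -1/7]
  [  1/7,  -1/7]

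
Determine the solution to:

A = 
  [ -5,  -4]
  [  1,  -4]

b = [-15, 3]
Row reduce the augmented matrix [A|b]:
R2 → R2 + (1/5)·R1
REF = 
  [   -5,    -4,   -15]
  [    0, -24/5,     0]

Back-substitution:
x₂ = 0 / (-24/5) = 0
x₁ = (-15 - (-4)(0)) / (-5) = 3

x = [3, 0]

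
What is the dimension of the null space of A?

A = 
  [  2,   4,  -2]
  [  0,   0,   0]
nullity(A) = 2

Row reduce:
(no row operations needed)
REF = 
  [  2,   4,  -2]
  [  0,   0,   0]
Pivot columns: 1 → 1 pivot.
rank(A) = 1, so nullity(A) = 3 - 1 = 2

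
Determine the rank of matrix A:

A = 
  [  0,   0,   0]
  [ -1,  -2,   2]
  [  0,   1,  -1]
Row reduce:
Swap R1 ↔ R2
Swap R2 ↔ R3
REF = 
  [ -1,  -2,   2]
  [  0,   1,  -1]
  [  0,   0,   0]
Pivot columns: 1, 2 → 2 pivots.

rank(A) = 2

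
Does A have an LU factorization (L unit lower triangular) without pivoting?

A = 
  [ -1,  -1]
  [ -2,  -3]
Yes.
A[1,1] = -1 ≠ 0, so Gaussian elimination proceeds without a row swap: multiplier ℓ₂₁ = (-2)/(-1) = 2, and U[2,2] = -3 - (2)(-1) = -1.
L = 
  [  1,   0]
  [  2,   1]
U = 
  [ -1,  -1]
  [  0,  -1]
Check row 2 of LU: [(2)(-1), (2)(-1) + (-1)] = [-2, -3] = row 2 of A ✓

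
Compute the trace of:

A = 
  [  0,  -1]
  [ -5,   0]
0

tr(A) = 0 + 0 = 0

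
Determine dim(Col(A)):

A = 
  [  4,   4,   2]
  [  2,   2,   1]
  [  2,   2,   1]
dim(Col(A)) = 1

Row reduce:
R2 → R2 - (1/2)·R1
R3 → R3 - (1/2)·R1
REF = 
  [  4,   4,   2]
  [  0,   0,   0]
  [  0,   0,   0]
Pivot columns: 1 → 1 pivot.
dim(Col(A)) = number of pivot columns = 1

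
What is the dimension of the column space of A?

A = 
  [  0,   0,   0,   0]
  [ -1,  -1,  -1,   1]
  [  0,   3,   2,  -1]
dim(Col(A)) = 2

Row reduce:
Swap R1 ↔ R2
Swap R2 ↔ R3
REF = 
  [ -1,  -1,  -1,   1]
  [  0,   3,   2,  -1]
  [  0,   0,   0,   0]
Pivot columns: 1, 2 → 2 pivots.
dim(Col(A)) = number of pivot columns = 2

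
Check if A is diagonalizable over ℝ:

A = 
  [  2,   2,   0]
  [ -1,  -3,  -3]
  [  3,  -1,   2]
No

Characteristic polynomial: det(λI - A) = λ³ - λ² - 9λ + 32
By the rational root theorem any rational root is an integer dividing 32; none of those is a root, so p(λ) has no rational roots and hence (being an irreducible cubic) no repeated roots.
Discriminant of the cubic: Δ = -19339
Δ < 0 ⇒ one real eigenvalue and a complex-conjugate pair: λ ≈ -3.724, 2.362 + 1.736i, 2.362 - 1.736i
Has complex eigenvalues (not diagonalizable over ℝ).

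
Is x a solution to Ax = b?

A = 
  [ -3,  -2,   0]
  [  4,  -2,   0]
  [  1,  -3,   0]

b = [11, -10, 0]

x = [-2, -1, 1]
No

Ax = [8, -6, 1] ≠ b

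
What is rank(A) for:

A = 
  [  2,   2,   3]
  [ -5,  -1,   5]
rank(A) = 2

Row reduce:
R2 → R2 + (5/2)·R1
REF = 
  [   2,    2,    3]
  [   0,    4, 25/2]
Pivot columns: 1, 2 → 2 pivots.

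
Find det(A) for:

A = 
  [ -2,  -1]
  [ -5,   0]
-5

For a 2×2 matrix, det = ad - bc = (-2)(0) - (-1)(-5) = -5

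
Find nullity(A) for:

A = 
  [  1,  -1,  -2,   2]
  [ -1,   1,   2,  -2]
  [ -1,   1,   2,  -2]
nullity(A) = 3

Row reduce:
R2 → R2 + (1)·R1
R3 → R3 + (1)·R1
REF = 
  [  1,  -1,  -2,   2]
  [  0,   0,   0,   0]
  [  0,   0,   0,   0]
Pivot columns: 1 → 1 pivot.
rank(A) = 1, so nullity(A) = 4 - 1 = 3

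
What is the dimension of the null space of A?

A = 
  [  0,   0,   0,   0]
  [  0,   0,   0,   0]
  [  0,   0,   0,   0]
nullity(A) = 4

Row reduce:
(no row operations needed)
REF = 
  [  0,   0,   0,   0]
  [  0,   0,   0,   0]
  [  0,   0,   0,   0]
Pivot columns: none → 0 pivots.
rank(A) = 0, so nullity(A) = 4 - 0 = 4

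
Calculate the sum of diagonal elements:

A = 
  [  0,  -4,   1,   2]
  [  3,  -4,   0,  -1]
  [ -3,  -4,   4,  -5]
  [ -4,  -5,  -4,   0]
0

tr(A) = 0 + -4 + 4 + 0 = 0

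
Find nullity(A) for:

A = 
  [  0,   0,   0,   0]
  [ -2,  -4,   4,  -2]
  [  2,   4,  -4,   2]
nullity(A) = 3

Row reduce:
Swap R1 ↔ R2
R3 → R3 + (1)·R1
REF = 
  [ -2,  -4,   4,  -2]
  [  0,   0,   0,   0]
  [  0,   0,   0,   0]
Pivot columns: 1 → 1 pivot.
rank(A) = 1, so nullity(A) = 4 - 1 = 3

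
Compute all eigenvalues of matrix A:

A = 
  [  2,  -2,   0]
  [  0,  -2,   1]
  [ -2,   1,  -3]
Characteristic polynomial: det(λI - A) = λ³ + 3λ² - 5λ - 14
Testing integer divisors of the constant term: p(-2) = 0, so (λ + 2) is a factor:
p(λ) = (λ + 2)(λ² + λ - 7)
λ² + λ - 7 = 0  ⇒  λ = (-1 ± √((1)² - 4·(-7)))/2 = (-1 ± √(29))/2
  = (-1 + √29)/2,  (-1 - √29)/2

λ = -2, (-1 + √29)/2, (-1 - √29)/2  (≈ -2, 2.193, -3.193)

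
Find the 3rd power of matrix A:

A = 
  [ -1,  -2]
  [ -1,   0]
A^3 = 
  [ -5,  -6]
  [ -3,  -2]

A² = A·A:
A²[1,1] = (-1)(-1) + (-2)(-1) = 3
A²[1,2] = (-1)(-2) + (-2)(0) = 2
A²[2,1] = (-1)(-1) + (0)(-1) = 1
A²[2,2] = (-1)(-2) + (0)(0) = 2
A² = 
  [  3,   2]
  [  1,   2]

A^3 = A^2·A:
A^3[1,1] = (3)(-1) + (2)(-1) = -5
A^3[1,2] = (3)(-2) + (2)(0) = -6
A^3[2,1] = (1)(-1) + (2)(-1) = -3
A^3[2,2] = (1)(-2) + (2)(0) = -2
A^3 = 
  [ -5,  -6]
  [ -3,  -2]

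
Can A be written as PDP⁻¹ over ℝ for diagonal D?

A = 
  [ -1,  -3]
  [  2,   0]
No

tr(A) = -1, det(A) = 6
Characteristic polynomial: λ² - tr(A)λ + det(A) = λ² + λ + 6
λ² + λ + 6 = 0  ⇒  λ = (-1 ± √((1)² - 4·(6)))/2 = (-1 ± √(-23))/2
  = (-1 + i√23)/2,  (-1 - i√23)/2
Eigenvalues: (-1 + i√23)/2, (-1 - i√23)/2  (≈ -0.5 + 2.398i, -0.5 - 2.398i)
Has complex eigenvalues (not diagonalizable over ℝ).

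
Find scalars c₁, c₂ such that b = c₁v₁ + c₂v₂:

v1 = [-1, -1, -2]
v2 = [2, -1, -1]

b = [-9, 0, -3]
c1 = 3, c2 = -3

b = 3·v1 + -3·v2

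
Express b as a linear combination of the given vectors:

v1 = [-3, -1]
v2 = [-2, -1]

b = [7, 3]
c1 = -1, c2 = -2

b = -1·v1 + -2·v2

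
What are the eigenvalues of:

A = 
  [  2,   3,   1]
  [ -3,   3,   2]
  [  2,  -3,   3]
Characteristic polynomial: det(λI - A) = λ³ - 8λ² + 34λ - 72
Testing integer divisors of the constant term: p(4) = 0, so (λ - 4) is a factor:
p(λ) = (λ - 4)(λ² - 4λ + 18)
λ² - 4λ + 18 = 0  ⇒  λ = (4 ± √((-4)² - 4·(18)))/2 = (4 ± √(-56))/2
  = 2 + i√14,  2 - i√14

λ = 4, 2 + i√14, 2 - i√14  (≈ 4, 2 + 3.742i, 2 - 3.742i)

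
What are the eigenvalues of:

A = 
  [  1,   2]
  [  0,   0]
λ = 1, 0

tr(A) = 1, det(A) = 0
Characteristic polynomial: λ² - tr(A)λ + det(A) = λ² - λ
λ² - λ = λ(λ - 1)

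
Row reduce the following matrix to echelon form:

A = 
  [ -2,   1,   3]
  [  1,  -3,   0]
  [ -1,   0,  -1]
Row operations:
R2 → R2 + (1/2)·R1
R3 → R3 - (1/2)·R1
R3 → R3 - (1/5)·R2

Resulting echelon form:
REF = 
  [   -2,     1,     3]
  [    0,  -5/2,   3/2]
  [    0,     0, -14/5]

Rank = 3 (number of non-zero pivot rows).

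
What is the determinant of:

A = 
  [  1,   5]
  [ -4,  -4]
For a 2×2 matrix, det = ad - bc = (1)(-4) - (5)(-4) = 16

det(A) = 16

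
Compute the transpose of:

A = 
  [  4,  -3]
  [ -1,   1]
Aᵀ = 
  [  4,  -1]
  [ -3,   1]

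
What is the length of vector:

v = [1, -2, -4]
4.583

||v||₂ = √((1)² + (-2)² + (-4)²) = √21 = 4.583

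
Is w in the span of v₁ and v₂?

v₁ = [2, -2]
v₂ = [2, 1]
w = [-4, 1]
Yes

Form the augmented matrix and row-reduce:
[v₁|v₂|w] = 
  [  2,   2,  -4]
  [ -2,   1,   1]
R2 → R2 + (1)·R1
REF = 
  [  2,   2,  -4]
  [  0,   3,  -3]

No row of the form [0 0 | nonzero], so the system is consistent. Back-substitution gives c₁ = -1, c₂ = -1: w = (-1)·v₁ + (-1)·v₂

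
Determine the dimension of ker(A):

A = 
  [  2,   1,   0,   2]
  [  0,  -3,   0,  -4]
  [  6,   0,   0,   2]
nullity(A) = 2

Row reduce:
R3 → R3 - (3)·R1
R3 → R3 - (1)·R2
REF = 
  [  2,   1,   0,   2]
  [  0,  -3,   0,  -4]
  [  0,   0,   0,   0]
Pivot columns: 1, 2 → 2 pivots.
rank(A) = 2, so nullity(A) = 4 - 2 = 2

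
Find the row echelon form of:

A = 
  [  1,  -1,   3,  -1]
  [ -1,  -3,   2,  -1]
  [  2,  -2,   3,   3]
Row operations:
R2 → R2 + (1)·R1
R3 → R3 - (2)·R1

Resulting echelon form:
REF = 
  [  1,  -1,   3,  -1]
  [  0,  -4,   5,  -2]
  [  0,   0,  -3,   5]

Rank = 3 (number of non-zero pivot rows).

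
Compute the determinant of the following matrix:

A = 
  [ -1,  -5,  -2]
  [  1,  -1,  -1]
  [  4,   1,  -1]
3

Cofactor expansion along row 1:
det(A) = (-1)·((-1)(-1) - (-1)(1)) - (-5)·((1)(-1) - (-1)(4)) + (-2)·((1)(1) - (-1)(4))
  = (-1)(2) - (-5)(3) + (-2)(5)
  = 3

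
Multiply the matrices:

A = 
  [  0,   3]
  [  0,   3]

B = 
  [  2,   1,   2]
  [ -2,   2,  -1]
AB = 
  [ -6,   6,  -3]
  [ -6,   6,  -3]

A is 2×2 and B is 2×3, so AB is 2×3. Each entry is (row of A)·(column of B):
AB[1,1] = (0)(2) + (3)(-2) = -6
AB[1,2] = (0)(1) + (3)(2) = 6
AB[1,3] = (0)(2) + (3)(-1) = -3
AB[2,1] = (0)(2) + (3)(-2) = -6
AB[2,2] = (0)(1) + (3)(2) = 6
AB[2,3] = (0)(2) + (3)(-1) = -3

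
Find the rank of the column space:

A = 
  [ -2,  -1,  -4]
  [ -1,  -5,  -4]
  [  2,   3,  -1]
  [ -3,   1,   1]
dim(Col(A)) = 3

Row reduce:
R2 → R2 - (1/2)·R1
R3 → R3 + (1)·R1
R4 → R4 - (3/2)·R1
R3 → R3 + (4/9)·R2
R4 → R4 + (5/9)·R2
R4 → R4 + (1)·R3
REF = 
  [   -2,    -1,    -4]
  [    0,  -9/2,    -2]
  [    0,     0, -53/9]
  [    0,     0,     0]
Pivot columns: 1, 2, 3 → 3 pivots.
dim(Col(A)) = number of pivot columns = 3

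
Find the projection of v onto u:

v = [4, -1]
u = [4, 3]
v·u = (4)(4) + (-1)(3) = 13
u·u = (4)² + (3)² = 25
proj_u(v) = (v·u / u·u) × u = (13/25) × u

proj_u(v) = [52/25, 39/25]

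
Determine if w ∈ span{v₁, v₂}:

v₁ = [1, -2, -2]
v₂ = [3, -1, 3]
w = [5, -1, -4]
No

Form the augmented matrix and row-reduce:
[v₁|v₂|w] = 
  [  1,   3,   5]
  [ -2,  -1,  -1]
  [ -2,   3,  -4]
R2 → R2 + (2)·R1
R3 → R3 + (2)·R1
R3 → R3 - (9/5)·R2
REF = 
  [    1,     3,     5]
  [    0,     5,     9]
  [    0,     0, -51/5]

Row 3 reads [0 0 | -51/5], i.e. 0 = -51/5, so the system is inconsistent and w ∉ span{v₁, v₂}.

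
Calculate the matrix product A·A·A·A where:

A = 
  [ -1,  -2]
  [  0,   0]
A^4 = 
  [  1,   2]
  [  0,   0]

A² = A·A:
A²[1,1] = (-1)(-1) + (-2)(0) = 1
A²[1,2] = (-1)(-2) + (-2)(0) = 2
A²[2,1] = (0)(-1) + (0)(0) = 0
A²[2,2] = (0)(-2) + (0)(0) = 0
A² = 
  [  1,   2]
  [  0,   0]

A^3 = A^2·A:
A^3[1,1] = (1)(-1) + (2)(0) = -1
A^3[1,2] = (1)(-2) + (2)(0) = -2
A^3[2,1] = (0)(-1) + (0)(0) = 0
A^3[2,2] = (0)(-2) + (0)(0) = 0
A^3 = 
  [ -1,  -2]
  [  0,   0]

A^4 = A^3·A:
A^4[1,1] = (-1)(-1) + (-2)(0) = 1
A^4[1,2] = (-1)(-2) + (-2)(0) = 2
A^4[2,1] = (0)(-1) + (0)(0) = 0
A^4[2,2] = (0)(-2) + (0)(0) = 0
A^4 = 
  [  1,   2]
  [  0,   0]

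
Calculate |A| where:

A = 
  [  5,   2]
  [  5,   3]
For a 2×2 matrix, det = ad - bc = (5)(3) - (2)(5) = 5

det(A) = 5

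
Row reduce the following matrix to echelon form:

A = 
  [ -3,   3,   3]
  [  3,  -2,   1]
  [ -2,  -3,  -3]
Row operations:
R2 → R2 + (1)·R1
R3 → R3 - (2/3)·R1
R3 → R3 + (5)·R2

Resulting echelon form:
REF = 
  [ -3,   3,   3]
  [  0,   1,   4]
  [  0,   0,  15]

Rank = 3 (number of non-zero pivot rows).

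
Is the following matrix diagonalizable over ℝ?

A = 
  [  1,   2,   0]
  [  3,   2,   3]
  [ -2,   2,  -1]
Yes

Characteristic polynomial: det(λI - A) = λ³ - 2λ² - 13λ + 14
Testing integer divisors of the constant term: p(1) = 0, so (λ - 1) is a factor:
p(λ) = (λ - 1)(λ² - λ - 14)
λ² - λ - 14 = 0  ⇒  λ = (1 ± √((-1)² - 4·(-14)))/2 = (1 ± √(57))/2
  = (1 + √57)/2,  (1 - √57)/2
Eigenvalues: 1, (1 + √57)/2, (1 - √57)/2  (≈ 1, 4.275, -3.275)
The two irrational eigenvalues are distinct (simple), so each has alg. mult. = geom. mult. = 1.
λ=1: alg. mult. = 1, geom. mult. = 3 - rank(A - (1)I) = 3 - 2 = 1
Sum of geometric multiplicities equals n, so A has n independent eigenvectors.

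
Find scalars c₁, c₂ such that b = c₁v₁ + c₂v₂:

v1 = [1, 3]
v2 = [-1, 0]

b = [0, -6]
c1 = -2, c2 = -2

b = -2·v1 + -2·v2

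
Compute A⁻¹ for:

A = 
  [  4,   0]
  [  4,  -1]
det(A) = (4)(-1) - (0)(4) = -4
For a 2×2 matrix, A⁻¹ = (1/det(A)) · [[d, -b], [-c, a]]
    = (-1/4) · [[-1, 0], [-4, 4]]

A⁻¹ = 
  [1/4,   0]
  [  1,  -1]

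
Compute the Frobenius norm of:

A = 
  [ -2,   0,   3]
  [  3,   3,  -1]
||A||_F = 5.657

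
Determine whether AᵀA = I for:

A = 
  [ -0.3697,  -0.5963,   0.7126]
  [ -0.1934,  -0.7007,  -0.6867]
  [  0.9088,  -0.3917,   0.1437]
Yes

AᵀA = 
  [  1,   0,   0]
  [  0,   1,   0]
  [  0,   0,   1]
≈ I (equal to I up to the 4-dp rounding of the entries)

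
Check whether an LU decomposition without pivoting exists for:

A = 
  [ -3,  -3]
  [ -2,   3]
Yes.
A[1,1] = -3 ≠ 0, so Gaussian elimination proceeds without a row swap: multiplier ℓ₂₁ = (-2)/(-3) = 2/3, and U[2,2] = 3 - (2/3)(-3) = 5.
L = 
  [  1,   0]
  [2/3,   1]
U = 
  [ -3,  -3]
  [  0,   5]
Check row 2 of LU: [(2/3)(-3), (2/3)(-3) + 5] = [-2, 3] = row 2 of A ✓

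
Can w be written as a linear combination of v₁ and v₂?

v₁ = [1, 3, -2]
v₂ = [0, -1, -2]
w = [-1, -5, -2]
Yes

Form the augmented matrix and row-reduce:
[v₁|v₂|w] = 
  [  1,   0,  -1]
  [  3,  -1,  -5]
  [ -2,  -2,  -2]
R2 → R2 - (3)·R1
R3 → R3 + (2)·R1
R3 → R3 - (2)·R2
REF = 
  [  1,   0,  -1]
  [  0,  -1,  -2]
  [  0,   0,   0]

No row of the form [0 0 | nonzero], so the system is consistent. Back-substitution gives c₁ = -1, c₂ = 2: w = (-1)·v₁ + (2)·v₂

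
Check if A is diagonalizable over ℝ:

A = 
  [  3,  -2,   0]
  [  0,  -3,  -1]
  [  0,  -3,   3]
Yes

Characteristic polynomial: det(λI - A) = λ³ - 3λ² - 12λ + 36
Testing integer divisors of the constant term: p(3) = 0, so (λ - 3) is a factor:
p(λ) = (λ - 3)(λ² - 12)
λ² - 12 = 0  ⇒  λ = (0 ± √((0)² - 4·(-12)))/2 = (0 ± √(48))/2
  = 2√3,  -2√3
Eigenvalues: 3, 2√3, -2√3  (≈ 3, 3.464, -3.464)
The two irrational eigenvalues are distinct (simple), so each has alg. mult. = geom. mult. = 1.
λ=3: alg. mult. = 1, geom. mult. = 3 - rank(A - (3)I) = 3 - 2 = 1
Sum of geometric multiplicities equals n, so A has n independent eigenvectors.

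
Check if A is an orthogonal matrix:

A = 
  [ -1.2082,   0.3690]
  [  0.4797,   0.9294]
No

AᵀA = 
  [  1.6899,   0]
  [  0,   0.9999]
≠ I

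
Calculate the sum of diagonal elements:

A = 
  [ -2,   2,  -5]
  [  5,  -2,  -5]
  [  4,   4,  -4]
-8

tr(A) = -2 + -2 + -4 = -8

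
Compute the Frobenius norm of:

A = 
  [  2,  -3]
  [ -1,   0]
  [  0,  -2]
||A||_F = 4.243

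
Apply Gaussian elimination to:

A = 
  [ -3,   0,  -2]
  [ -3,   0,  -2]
Row operations:
R2 → R2 - (1)·R1

Resulting echelon form:
REF = 
  [ -3,   0,  -2]
  [  0,   0,   0]

Rank = 1 (number of non-zero pivot rows).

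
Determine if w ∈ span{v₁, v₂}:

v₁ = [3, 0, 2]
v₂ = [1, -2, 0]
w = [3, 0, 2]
Yes

Form the augmented matrix and row-reduce:
[v₁|v₂|w] = 
  [  3,   1,   3]
  [  0,  -2,   0]
  [  2,   0,   2]
R3 → R3 - (2/3)·R1
R3 → R3 - (1/3)·R2
REF = 
  [  3,   1,   3]
  [  0,  -2,   0]
  [  0,   0,   0]

No row of the form [0 0 | nonzero], so the system is consistent. Back-substitution gives c₁ = 1, c₂ = 0: w = (1)·v₁ + (0)·v₂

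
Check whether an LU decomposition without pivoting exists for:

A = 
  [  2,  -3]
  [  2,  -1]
Yes.
A[1,1] = 2 ≠ 0, so Gaussian elimination proceeds without a row swap: multiplier ℓ₂₁ = (2)/(2) = 1, and U[2,2] = -1 - (1)(-3) = 2.
L = 
  [  1,   0]
  [  1,   1]
U = 
  [  2,  -3]
  [  0,   2]
Check row 2 of LU: [(1)(2), (1)(-3) + 2] = [2, -1] = row 2 of A ✓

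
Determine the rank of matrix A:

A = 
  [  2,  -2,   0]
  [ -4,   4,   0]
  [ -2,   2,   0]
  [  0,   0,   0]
Row reduce:
R2 → R2 + (2)·R1
R3 → R3 + (1)·R1
REF = 
  [  2,  -2,   0]
  [  0,   0,   0]
  [  0,   0,   0]
  [  0,   0,   0]
Pivot columns: 1 → 1 pivot.

rank(A) = 1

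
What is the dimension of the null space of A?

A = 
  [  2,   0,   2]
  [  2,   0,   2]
nullity(A) = 2

Row reduce:
R2 → R2 - (1)·R1
REF = 
  [  2,   0,   2]
  [  0,   0,   0]
Pivot columns: 1 → 1 pivot.
rank(A) = 1, so nullity(A) = 3 - 1 = 2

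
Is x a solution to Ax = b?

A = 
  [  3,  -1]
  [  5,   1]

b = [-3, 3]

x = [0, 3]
Yes

Ax = [-3, 3] = b ✓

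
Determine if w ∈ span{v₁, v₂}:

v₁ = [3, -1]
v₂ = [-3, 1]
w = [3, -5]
No

Form the augmented matrix and row-reduce:
[v₁|v₂|w] = 
  [  3,  -3,   3]
  [ -1,   1,  -5]
R2 → R2 + (1/3)·R1
REF = 
  [  3,  -3,   3]
  [  0,   0,  -4]

Row 2 reads [0 0 | -4], i.e. 0 = -4, so the system is inconsistent and w ∉ span{v₁, v₂}.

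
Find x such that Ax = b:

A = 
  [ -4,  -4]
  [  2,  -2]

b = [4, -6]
Row reduce the augmented matrix [A|b]:
R2 → R2 + (1/2)·R1
REF = 
  [ -4,  -4,   4]
  [  0,  -4,  -4]

Back-substitution:
x₂ = (-4) / (-4) = 1
x₁ = (4 - (-4)(1)) / (-4) = -2

x = [-2, 1]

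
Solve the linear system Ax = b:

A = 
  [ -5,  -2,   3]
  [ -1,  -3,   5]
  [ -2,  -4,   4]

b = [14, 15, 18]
Row reduce the augmented matrix [A|b]:
R2 → R2 - (1/5)·R1
R3 → R3 - (2/5)·R1
R3 → R3 - (16/13)·R2
REF = 
  [    -5,     -2,      3,     14]
  [     0,  -13/5,   22/5,   61/5]
  [     0,      0, -34/13, -34/13]

Back-substitution:
x₃ = (-34/13) / (-34/13) = 1
x₂ = (61/5 - (22/5)(1)) / (-13/5) = -3
x₁ = (14 - (-2)(-3) - (3)(1)) / (-5) = -1

x = [-1, -3, 1]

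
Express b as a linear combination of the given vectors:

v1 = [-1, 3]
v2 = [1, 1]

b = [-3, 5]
c1 = 2, c2 = -1

b = 2·v1 + -1·v2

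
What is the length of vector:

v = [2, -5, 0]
5.385

||v||₂ = √((2)² + (-5)² + (0)²) = √29 = 5.385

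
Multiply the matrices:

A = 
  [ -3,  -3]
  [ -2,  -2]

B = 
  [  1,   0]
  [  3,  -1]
AB = 
  [-12,   3]
  [ -8,   2]

A is 2×2 and B is 2×2, so AB is 2×2. Each entry is (row of A)·(column of B):
AB[1,1] = (-3)(1) + (-3)(3) = -12
AB[1,2] = (-3)(0) + (-3)(-1) = 3
AB[2,1] = (-2)(1) + (-2)(3) = -8
AB[2,2] = (-2)(0) + (-2)(-1) = 2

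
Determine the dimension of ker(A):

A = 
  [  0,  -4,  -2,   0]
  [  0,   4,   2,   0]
nullity(A) = 3

Row reduce:
R2 → R2 + (1)·R1
REF = 
  [  0,  -4,  -2,   0]
  [  0,   0,   0,   0]
Pivot columns: 2 → 1 pivot.
rank(A) = 1, so nullity(A) = 4 - 1 = 3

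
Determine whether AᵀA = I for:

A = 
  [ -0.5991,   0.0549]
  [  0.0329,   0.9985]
No

AᵀA = 
  [  0.3600,   0]
  [  0,   1]
≠ I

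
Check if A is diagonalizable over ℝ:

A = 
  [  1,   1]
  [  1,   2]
Yes

tr(A) = 3, det(A) = 1
Characteristic polynomial: λ² - tr(A)λ + det(A) = λ² - 3λ + 1
λ² - 3λ + 1 = 0  ⇒  λ = (3 ± √((-3)² - 4·(1)))/2 = (3 ± √(5))/2
  = (3 + √5)/2,  (3 - √5)/2
Eigenvalues: (3 + √5)/2, (3 - √5)/2  (≈ 2.618, 0.382)
The two irrational eigenvalues are distinct (simple), so each has alg. mult. = geom. mult. = 1.
Sum of geometric multiplicities equals n, so A has n independent eigenvectors.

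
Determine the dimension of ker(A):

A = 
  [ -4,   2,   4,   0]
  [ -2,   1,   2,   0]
nullity(A) = 3

Row reduce:
R2 → R2 - (1/2)·R1
REF = 
  [ -4,   2,   4,   0]
  [  0,   0,   0,   0]
Pivot columns: 1 → 1 pivot.
rank(A) = 1, so nullity(A) = 4 - 1 = 3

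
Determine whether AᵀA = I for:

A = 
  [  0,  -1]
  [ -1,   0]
Yes

AᵀA = 
  [  1,   0]
  [  0,   1]
= I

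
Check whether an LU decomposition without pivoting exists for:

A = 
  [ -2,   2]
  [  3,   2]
Yes.
A[1,1] = -2 ≠ 0, so Gaussian elimination proceeds without a row swap: multiplier ℓ₂₁ = (3)/(-2) = -3/2, and U[2,2] = 2 - (-3/2)(2) = 5.
L = 
  [   1,    0]
  [-3/2,    1]
U = 
  [ -2,   2]
  [  0,   5]
Check row 2 of LU: [(-3/2)(-2), (-3/2)(2) + 5] = [3, 2] = row 2 of A ✓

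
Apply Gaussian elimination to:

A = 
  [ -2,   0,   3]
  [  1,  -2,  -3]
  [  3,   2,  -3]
Row operations:
R2 → R2 + (1/2)·R1
R3 → R3 + (3/2)·R1
R3 → R3 + (1)·R2

Resulting echelon form:
REF = 
  [  -2,    0,    3]
  [   0,   -2, -3/2]
  [   0,    0,    0]

Rank = 2 (number of non-zero pivot rows).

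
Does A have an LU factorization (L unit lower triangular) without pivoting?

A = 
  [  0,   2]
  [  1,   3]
No.
A[1,1] = 0 but A[2,1] = 1 ≠ 0. Any LU with L unit lower triangular has (LU)[1,1] = U[1,1] and (LU)[2,1] = L[2,1]·U[1,1]; matching A forces U[1,1] = 0, which then forces (LU)[2,1] = 0 ≠ 1. A row swap (pivoting) is required.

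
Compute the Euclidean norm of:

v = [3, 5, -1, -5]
7.746

||v||₂ = √((3)² + (5)² + (-1)² + (-5)²) = √60 = 7.746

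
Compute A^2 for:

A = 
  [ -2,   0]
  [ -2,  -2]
A² = A·A:
A²[1,1] = (-2)(-2) + (0)(-2) = 4
A²[1,2] = (-2)(0) + (0)(-2) = 0
A²[2,1] = (-2)(-2) + (-2)(-2) = 8
A²[2,2] = (-2)(0) + (-2)(-2) = 4
A² = 
  [  4,   0]
  [  8,   4]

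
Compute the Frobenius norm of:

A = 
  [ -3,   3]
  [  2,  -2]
||A||_F = 5.099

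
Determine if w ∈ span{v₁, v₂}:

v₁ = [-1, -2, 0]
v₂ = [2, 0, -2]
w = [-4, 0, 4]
Yes

Form the augmented matrix and row-reduce:
[v₁|v₂|w] = 
  [ -1,   2,  -4]
  [ -2,   0,   0]
  [  0,  -2,   4]
R2 → R2 - (2)·R1
R3 → R3 - (1/2)·R2
REF = 
  [ -1,   2,  -4]
  [  0,  -4,   8]
  [  0,   0,   0]

No row of the form [0 0 | nonzero], so the system is consistent. Back-substitution gives c₁ = 0, c₂ = -2: w = (0)·v₁ + (-2)·v₂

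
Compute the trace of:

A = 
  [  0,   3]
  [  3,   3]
3

tr(A) = 0 + 3 = 3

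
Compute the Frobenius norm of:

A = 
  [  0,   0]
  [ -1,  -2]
||A||_F = 2.236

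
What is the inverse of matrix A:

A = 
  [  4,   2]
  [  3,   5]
det(A) = (4)(5) - (2)(3) = 14
For a 2×2 matrix, A⁻¹ = (1/det(A)) · [[d, -b], [-c, a]]
    = (1/14) · [[5, -2], [-3, 4]]

A⁻¹ = 
  [ 5/14,  -1/7]
  [-3/14,   2/7]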